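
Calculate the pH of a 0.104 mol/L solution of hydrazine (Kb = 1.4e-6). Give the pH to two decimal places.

N2H4 + H2O ⇌ N2H5+ + OH-
Let x = [OH-] at equilibrium. Kb = x²/(0.104 − x).
Since Kb ≪ C₀, x ≈ √(Kb·C₀) = 3.82 × 10^-4 M.
(x/C₀ = 0.37% < 5%, so the approximation holds.)
pOH = 3.42, so pH = 14.00 − pOH = 10.58

pH = 10.58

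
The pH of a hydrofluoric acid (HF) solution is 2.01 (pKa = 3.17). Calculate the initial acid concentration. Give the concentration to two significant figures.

C₀ = 1.5 × 10^-1 M

[H+] = 10^(-2.01) = 9.77 × 10^-3 M = x
Ka = 10^(−3.17) = 6.76 × 10^-4
Ka = x²/(C₀ − x) ⇒ C₀ = x + x²/Ka
C₀ = 9.77 × 10^-3 + (9.77 × 10^-3)²/(6.76 × 10^-4) = 1.51 × 10^-1 M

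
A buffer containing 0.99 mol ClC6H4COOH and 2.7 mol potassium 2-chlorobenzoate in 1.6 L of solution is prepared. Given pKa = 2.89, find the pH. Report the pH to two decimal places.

pH = 3.33

Henderson–Hasselbalch: pH = pKa + log([ClC6H4COO-]/[ClC6H4COOH]) = 2.89 + log(2.7/0.99)
pH = 2.89 + (+0.436) = 3.33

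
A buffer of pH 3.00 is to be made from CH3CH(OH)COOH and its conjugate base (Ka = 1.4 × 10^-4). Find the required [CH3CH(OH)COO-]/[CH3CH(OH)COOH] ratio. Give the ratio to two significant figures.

pKa = -log(1.4 × 10^-4) = 3.854
pH = pKa + log(r) ⇒ log(r) = 3.00 − 3.854 = -0.854
r = [CH3CH(OH)COO-]/[CH3CH(OH)COOH] = 10^(-0.854) = 0.14

ratio = 0.14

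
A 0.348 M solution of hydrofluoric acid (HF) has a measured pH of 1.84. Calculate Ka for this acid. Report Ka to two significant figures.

Ka = 6.3 × 10^-4

[H+] = 10^(-1.84) = 1.45 × 10^-2 M
At equilibrium [HA] = 0.348 − 1.45 × 10^-2 = 3.33 × 10^-1 M
Ka = [H+][A-]/[HA] = (1.45 × 10^-2)² / 3.33 × 10^-1 = 6.3 × 10^-4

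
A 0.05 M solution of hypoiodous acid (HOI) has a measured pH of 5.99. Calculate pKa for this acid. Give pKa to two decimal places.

pKa = 10.68

[H+] = 10^(-5.99) = 1.02 × 10^-6 M
At equilibrium [HA] = 0.05 − 1.02 × 10^-6 = 5.00 × 10^-2 M
Ka = [H+][A-]/[HA] = (1.02 × 10^-6)² / 5.00 × 10^-2 = 2.08 × 10^-11
pKa = -log(2.08 × 10^-11) = 10.68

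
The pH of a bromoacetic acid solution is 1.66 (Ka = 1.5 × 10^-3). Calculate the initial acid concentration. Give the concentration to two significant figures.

[H+] = 10^(-1.66) = 2.19 × 10^-2 M = x
Ka = x²/(C₀ − x) ⇒ C₀ = x + x²/Ka
C₀ = 2.19 × 10^-2 + (2.19 × 10^-2)²/(1.5 × 10^-3) = 3.42 × 10^-1 M

C₀ = 3.4 × 10^-1 M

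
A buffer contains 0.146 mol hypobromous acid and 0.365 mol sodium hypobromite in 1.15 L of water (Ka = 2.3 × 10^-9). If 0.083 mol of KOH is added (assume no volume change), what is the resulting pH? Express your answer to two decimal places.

OH- converts HOBr to OBr-: HOBr → 0.063 mol, OBr- → 0.448 mol.
pKa = −log(2.3 × 10^-9) = 8.638
pH = pKa + log([A⁻]/[HA]) = 8.638 + log(0.448/0.063) = 8.638 +0.852

pH = 9.49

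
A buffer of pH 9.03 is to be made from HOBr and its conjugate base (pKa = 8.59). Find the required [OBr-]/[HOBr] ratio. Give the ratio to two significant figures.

ratio = 2.8

pH = pKa + log(r) ⇒ log(r) = 9.03 − 8.59 = +0.44
r = [OBr-]/[HOBr] = 10^(+0.44) = 2.75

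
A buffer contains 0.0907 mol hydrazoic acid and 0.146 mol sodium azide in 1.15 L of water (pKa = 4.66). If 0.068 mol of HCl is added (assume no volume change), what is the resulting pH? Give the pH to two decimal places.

pH = 4.35

After neutralization: n(HN3) = 0.159 mol, n(N3-) = 0.078 mol.
pH = pKa + log(n_N3-/n_HN3) = 4.66 + log(0.078/0.159) = 4.66 + (-0.309)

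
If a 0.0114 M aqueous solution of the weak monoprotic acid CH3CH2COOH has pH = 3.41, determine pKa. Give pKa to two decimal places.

[H+] = 10^(-3.41) = 3.89 × 10^-4 M
At equilibrium [HA] = 0.0114 − 3.89 × 10^-4 = 1.10 × 10^-2 M
Ka = [H+][A-]/[HA] = (3.89 × 10^-4)² / 1.10 × 10^-2 = 1.38 × 10^-5
pKa = -log(1.38 × 10^-5) = 4.86

pKa = 4.86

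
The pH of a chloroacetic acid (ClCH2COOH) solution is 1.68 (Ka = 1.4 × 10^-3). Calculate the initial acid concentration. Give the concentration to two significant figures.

C₀ = 3.3 × 10^-1 M

[H+] = 10^(-1.68) = 2.09 × 10^-2 M = x
Ka = x²/(C₀ − x) ⇒ C₀ = x + x²/Ka
C₀ = 2.09 × 10^-2 + (2.09 × 10^-2)²/(1.4 × 10^-3) = 3.33 × 10^-1 M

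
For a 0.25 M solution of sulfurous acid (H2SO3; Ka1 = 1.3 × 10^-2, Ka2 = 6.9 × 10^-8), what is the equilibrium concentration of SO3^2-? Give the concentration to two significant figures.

6.9 × 10^-8 M

First ionization gives [H+] ≈ [HSO3-] = 5.09 × 10^-2 M.
Second step: Ka2 = [H+][SO3^2-]/[HSO3-] ≈ [SO3^2-] (since [H+] ≈ [HSO3-]).
So [SO3^2-] ≈ Ka2.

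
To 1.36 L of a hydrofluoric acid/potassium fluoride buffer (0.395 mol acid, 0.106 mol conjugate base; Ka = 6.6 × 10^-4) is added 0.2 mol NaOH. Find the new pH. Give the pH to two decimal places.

OH- converts HF to F-: HF → 0.195 mol, F- → 0.306 mol.
pKa = −log(6.6 × 10^-4) = 3.180
pH = pKa + log([A⁻]/[HA]) = 3.180 + log(0.306/0.195) = 3.180 +0.196

pH = 3.38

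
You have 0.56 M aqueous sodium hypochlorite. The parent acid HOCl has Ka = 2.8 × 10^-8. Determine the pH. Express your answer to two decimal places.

pH = 10.65

OCl- is the conjugate base of the weak acid HOCl.
Kb = Kw/Ka = 1.0×10^-14 / 2.8 × 10^-8 = 3.57 × 10^-7
From the ICE table, Kb = [OH-]²/(0.56 − [OH-]) = 3.57 × 10^-7.
Neglecting [OH-] in the denominator: [OH-] = √(3.57 × 10^-7 × 0.56) = 4.47 × 10^-4 M
pOH = −log(4.47 × 10^-4) = 3.35; pH = 14.00 − 3.35 = 10.65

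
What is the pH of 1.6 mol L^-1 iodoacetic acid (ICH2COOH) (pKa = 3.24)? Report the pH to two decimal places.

pH = 1.52

ICH2COOH ⇌ ICH2COO- + H+
Ka = 10^(−3.24) = 5.75 × 10^-4
Let x = [H+] at equilibrium. Ka = x²/(1.6 − x).
Neglecting x in the denominator: x = √(5.75 × 10^-4 × 1.6) = 3.03 × 10^-2 M
Check: 1.9% ionized — well under 5%, approximation valid.
pH = −log[H+] = −log(3.03 × 10^-2) = 1.52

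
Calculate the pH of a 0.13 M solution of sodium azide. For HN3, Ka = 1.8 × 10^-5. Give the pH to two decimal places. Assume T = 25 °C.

N3- is the conjugate base of the weak acid HN3.
Kb = Kw/Ka = 1.0×10^-14 / 1.8 × 10^-5 = 5.56 × 10^-10
Let x = [OH-] at equilibrium. Kb = x²/(0.13 − x).
Since Kb ≪ C₀, x ≈ √(Kb·C₀) = 8.50 × 10^-6 M.
Check: 0.0065% ionized — well under 5%, approximation valid.
pOH = 5.07, so pH = 14.00 − pOH = 8.93

pH = 8.93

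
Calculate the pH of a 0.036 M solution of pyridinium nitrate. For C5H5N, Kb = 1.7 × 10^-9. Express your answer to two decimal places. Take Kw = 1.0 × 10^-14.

C5H5NH+ is the conjugate acid of the weak base C5H5N.
Ka = Kw/Kb = 1.0×10^-14 / 1.7 × 10^-9 = 5.88 × 10^-6
Ka = [H+]²/(0.036 − [H+]) = 5.88 × 10^-6
Assume [H+] ≪ 0.036: [H+] ≈ √(5.88 × 10^-6 × 0.036) = 4.60 × 10^-4 M
Check: 1.3% ionized — well under 5%, approximation valid.
pH = −log[H+] = −log(4.60 × 10^-4) = 3.34

pH = 3.34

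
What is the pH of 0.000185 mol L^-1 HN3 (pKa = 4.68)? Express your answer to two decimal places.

HN3 ⇌ N3- + H+
Ka = 10^(−4.68) = 2.09 × 10^-5
Let x = [H+] at equilibrium. Ka = x²/(0.000185 − x).
x is not negligible relative to C₀; solve x² + 2.09e-05·x − 3.87e-09 = 0.
x = (−Ka + √(Ka² + 4·Ka·C₀))/2 = 5.26 × 10^-5 M
pH = −log(5.26 × 10^-5) = 4.28

pH = 4.28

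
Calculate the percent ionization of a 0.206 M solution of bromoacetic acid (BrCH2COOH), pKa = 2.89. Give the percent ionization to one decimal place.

7.6%

BrCH2COOH ⇌ BrCH2COO- + H+; let x = [H+] at equilibrium.
Ka = 10^(−2.89) = 1.29 × 10^-3
Solve x² + 0.00129x − 0.000266 = 0 → x = 1.57 × 10^-2 M
Fraction ionized = 1.57 × 10^-2 / 0.206 = 0.0762 → 7.6%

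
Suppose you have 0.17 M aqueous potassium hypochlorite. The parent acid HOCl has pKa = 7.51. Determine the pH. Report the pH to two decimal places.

pH = 10.37

OCl- is the conjugate base of the weak acid HOCl.
Ka = 10^(−7.51) = 3.09 × 10^-8
Kb = Kw/Ka = 1.0×10^-14 / 3.09 × 10^-8 = 3.24 × 10^-7
From the ICE table, Kb = [OH-]²/(0.17 − [OH-]) = 3.24 × 10^-7.
Since Kb ≪ C₀, [OH-] ≈ √(Kb·C₀) = 2.35 × 10^-4 M.
([OH-]/C₀ = 0.14% < 5%, so the approximation holds.)
pOH = −log(2.35 × 10^-4) = 3.63; pH = 14.00 − 3.63 = 10.37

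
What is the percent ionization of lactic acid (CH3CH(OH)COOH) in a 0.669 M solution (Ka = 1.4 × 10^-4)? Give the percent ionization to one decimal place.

CH3CH(OH)COOH ⇌ CH3CH(OH)COO- + H+; let x = [H+] at equilibrium.
x ≈ √(Ka·C₀) = √(1.4 × 10^-4 × 0.669) = 9.68 × 10^-3 M
% ionization = x/C₀ × 100% = 9.68 × 10^-3/0.669 × 100% = 1.4%

1.4%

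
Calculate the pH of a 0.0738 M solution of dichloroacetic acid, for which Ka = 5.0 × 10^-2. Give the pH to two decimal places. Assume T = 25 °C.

pH = 1.39

Cl2CHCOOH ⇌ Cl2CHCOO- + H+
Ka = [H+]²/(0.0738 − [H+]) = 5.0 × 10^-2
The 5% rule fails; solving [H+]² + Ka·[H+] − Ka·C₀ = 0 exactly:
[H+] = [−0.05 + √(0.05² + 0.0148)]/2 = 4.07 × 10^-2 M
pH = −log(4.07 × 10^-2) = 1.39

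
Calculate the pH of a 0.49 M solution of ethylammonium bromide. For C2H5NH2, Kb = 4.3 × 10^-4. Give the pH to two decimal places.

C2H5NH3+ is the conjugate acid of the weak base C2H5NH2.
Ka = Kw/Kb = 1.0×10^-14 / 4.3 × 10^-4 = 2.33 × 10^-11
From the ICE table, Ka = x²/(0.49 − x) = 2.33 × 10^-11.
Assume x ≪ 0.49: x ≈ √(2.33 × 10^-11 × 0.49) = 3.38 × 10^-6 M
Check: 0.00069% ionized — well under 5%, approximation valid.
pH = −log(3.38 × 10^-6) = 5.47

pH = 5.47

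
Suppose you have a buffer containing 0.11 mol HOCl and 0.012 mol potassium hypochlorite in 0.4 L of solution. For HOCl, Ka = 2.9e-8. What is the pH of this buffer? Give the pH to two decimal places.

pKa = −log(2.9 × 10^-8) = 7.538
Henderson–Hasselbalch: pH = pKa + log([OCl-]/[HOCl]) = 7.538 + log(0.012/0.11)
pH = 7.538 + (-0.962) = 6.58

pH = 6.58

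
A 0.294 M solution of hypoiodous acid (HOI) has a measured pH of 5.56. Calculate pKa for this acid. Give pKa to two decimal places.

pKa = 10.59

[H+] = 10^(-5.56) = 2.75 × 10^-6 M
At equilibrium [HA] = 0.294 − 2.75 × 10^-6 = 2.94 × 10^-1 M
Ka = [H+][A-]/[HA] = (2.75 × 10^-6)² / 2.94 × 10^-1 = 2.57 × 10^-11
pKa = -log(2.57 × 10^-11) = 10.59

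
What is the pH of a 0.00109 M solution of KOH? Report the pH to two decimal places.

KOH is a strong base; [OH-] = 0.00109 M.
pOH = -log(0.00109) = 2.96
pH = 14.00 - 2.96 = 11.04

pH = 11.04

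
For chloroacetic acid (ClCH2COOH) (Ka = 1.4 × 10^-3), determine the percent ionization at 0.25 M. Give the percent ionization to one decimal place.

7.2%

ClCH2COOH ⇌ ClCH2COO- + H+; let x = [H+] at equilibrium.
Solve x² + 0.0014x − 0.00035 = 0 → x = 1.80 × 10^-2 M
% ionization = x/C₀ × 100% = 1.80 × 10^-2/0.25 × 100% = 7.2%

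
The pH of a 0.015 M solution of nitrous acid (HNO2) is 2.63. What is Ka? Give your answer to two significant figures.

Ka = 4.3 × 10^-4

[H+] = 10^(-2.63) = 2.34 × 10^-3 M
At equilibrium [HA] = 0.015 − 2.34 × 10^-3 = 1.27 × 10^-2 M
Ka = [H+][A-]/[HA] = (2.34 × 10^-3)² / 1.27 × 10^-2 = 4.3 × 10^-4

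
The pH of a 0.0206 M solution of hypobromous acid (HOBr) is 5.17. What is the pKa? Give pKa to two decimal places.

pKa = 8.65

[H+] = 10^(-5.17) = 6.76 × 10^-6 M
At equilibrium [HA] = 0.0206 − 6.76 × 10^-6 = 2.06 × 10^-2 M
Ka = [H+][A-]/[HA] = (6.76 × 10^-6)² / 2.06 × 10^-2 = 2.22 × 10^-9
pKa = -log(2.22 × 10^-9) = 8.65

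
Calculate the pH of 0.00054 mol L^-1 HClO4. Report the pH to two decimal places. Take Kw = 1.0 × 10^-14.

pH = 3.27

HClO4 is a strong acid and dissociates completely, so [H+] = 0.00054 M.
pH = -log(0.00054) = 3.27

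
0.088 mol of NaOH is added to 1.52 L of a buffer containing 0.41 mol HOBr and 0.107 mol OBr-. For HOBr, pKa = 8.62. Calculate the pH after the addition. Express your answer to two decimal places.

OH- converts HOBr to OBr-: HOBr → 0.322 mol, OBr- → 0.195 mol.
Henderson–Hasselbalch with mole ratio 0.195/0.322: pH = 8.62 + (-0.218)

pH = 8.40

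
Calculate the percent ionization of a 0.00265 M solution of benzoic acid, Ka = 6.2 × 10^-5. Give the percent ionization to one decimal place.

C6H5COOH ⇌ C6H5COO- + H+; let x = [H+] at equilibrium.
Ka = x²/(C₀ − x); solving the quadratic gives x = 3.76 × 10^-4 M.
Fraction ionized = 3.76 × 10^-4 / 0.00265 = 0.1419 → 14.2%

14.2%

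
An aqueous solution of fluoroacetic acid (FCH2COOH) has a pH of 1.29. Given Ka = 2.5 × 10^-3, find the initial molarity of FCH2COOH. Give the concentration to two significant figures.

C₀ = 1.1 M

[H+] = 10^(-1.29) = 5.13 × 10^-2 M = x
Ka = x²/(C₀ − x) ⇒ C₀ = x + x²/Ka
C₀ = 5.13 × 10^-2 + (5.13 × 10^-2)²/(2.5 × 10^-3) = 1.10 M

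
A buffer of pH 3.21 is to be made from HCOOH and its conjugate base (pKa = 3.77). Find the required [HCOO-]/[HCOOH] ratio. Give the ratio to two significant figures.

pH = pKa + log(r) ⇒ log(r) = 3.21 − 3.77 = -0.56
r = [HCOO-]/[HCOOH] = 10^(-0.56) = 0.275

ratio = 0.28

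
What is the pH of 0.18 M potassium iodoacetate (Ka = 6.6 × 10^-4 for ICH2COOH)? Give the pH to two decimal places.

pH = 8.22

ICH2COO- is the conjugate base of the weak acid ICH2COOH.
Kb = Kw/Ka = 1.0×10^-14 / 6.6 × 10^-4 = 1.52 × 10^-11
Kb = x²/(0.18 − x) = 1.52 × 10^-11
Assume x ≪ 0.18: x ≈ √(1.52 × 10^-11 × 0.18) = 1.65 × 10^-6 M
Check: 0.00092% ionized — well under 5%, approximation valid.
pOH = −log(1.65 × 10^-6) = 5.78; pH = 14.00 − 5.78 = 8.22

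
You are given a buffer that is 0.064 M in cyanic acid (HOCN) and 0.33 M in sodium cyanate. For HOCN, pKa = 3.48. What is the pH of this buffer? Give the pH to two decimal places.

Henderson–Hasselbalch: pH = pKa + log([OCN-]/[HOCN]) = 3.48 + log(0.33/0.064)
pH = 3.48 + (+0.712) = 4.19

pH = 4.19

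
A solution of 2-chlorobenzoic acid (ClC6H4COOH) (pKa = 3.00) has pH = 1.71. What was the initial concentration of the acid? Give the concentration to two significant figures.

C₀ = 4.0 × 10^-1 M

[H+] = 10^(-1.71) = 1.95 × 10^-2 M = x
Ka = 10^(−3.00) = 1.00 × 10^-3
Ka = x²/(C₀ − x) ⇒ C₀ = x + x²/Ka
C₀ = 1.95 × 10^-2 + (1.95 × 10^-2)²/(1.00 × 10^-3) = 4.00 × 10^-1 M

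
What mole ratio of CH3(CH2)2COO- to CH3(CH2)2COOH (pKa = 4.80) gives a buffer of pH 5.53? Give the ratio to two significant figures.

ratio = 5.4

pH = pKa + log(r) ⇒ log(r) = 5.53 − 4.80 = +0.73
r = [CH3(CH2)2COO-]/[CH3(CH2)2COOH] = 10^(+0.73) = 5.37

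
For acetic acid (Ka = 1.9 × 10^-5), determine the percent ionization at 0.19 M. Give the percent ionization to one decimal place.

1.0%

CH3COOH ⇌ CH3COO- + H+; let x = [H+] at equilibrium.
x ≈ √(Ka·C₀) = √(1.9 × 10^-5 × 0.19) = 1.90 × 10^-3 M
% ionization = x/C₀ × 100% = 1.90 × 10^-3/0.19 × 100% = 1.0%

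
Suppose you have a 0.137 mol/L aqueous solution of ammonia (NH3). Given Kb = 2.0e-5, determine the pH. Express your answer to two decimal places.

pH = 11.22

NH3 + H2O ⇌ NH4+ + OH-
From the ICE table, Kb = [OH-]²/(0.137 − [OH-]) = 2.0 × 10^-5.
Neglecting [OH-] in the denominator: [OH-] = √(2.0 × 10^-5 × 0.137) = 1.66 × 10^-3 M
([OH-]/C₀ = 1.2% < 5%, so the approximation holds.)
pOH = −log(1.66 × 10^-3) = 2.78; pH = 14.00 − 2.78 = 11.22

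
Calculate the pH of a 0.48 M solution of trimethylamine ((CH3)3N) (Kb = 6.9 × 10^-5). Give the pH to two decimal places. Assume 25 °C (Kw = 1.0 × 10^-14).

pH = 11.76

(CH3)3N + H2O ⇌ (CH3)3NH+ + OH-
From the ICE table, Kb = x²/(0.48 − x) = 6.9 × 10^-5.
Neglecting x in the denominator: x = √(6.9 × 10^-5 × 0.48) = 5.75 × 10^-3 M
pOH = 2.24, so pH = 14.00 − pOH = 11.76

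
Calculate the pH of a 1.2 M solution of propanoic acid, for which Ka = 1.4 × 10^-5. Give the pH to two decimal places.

pH = 2.39

CH3CH2COOH ⇌ CH3CH2COO- + H+
From the ICE table, Ka = [H+]²/(1.2 − [H+]) = 1.4 × 10^-5.
Since Ka ≪ C₀, [H+] ≈ √(Ka·C₀) = 4.10 × 10^-3 M.
([H+]/C₀ = 0.34% < 5%, so the approximation holds.)
pH = −log(4.10 × 10^-3) = 2.39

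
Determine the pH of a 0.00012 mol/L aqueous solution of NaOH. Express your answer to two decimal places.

pH = 10.08

NaOH is a strong base; [OH-] = 0.00012 M.
pOH = -log(0.00012) = 3.92
pH = 14.00 - 3.92 = 10.08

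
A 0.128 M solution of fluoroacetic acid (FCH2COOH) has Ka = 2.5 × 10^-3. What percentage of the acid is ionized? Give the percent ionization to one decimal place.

FCH2COOH ⇌ FCH2COO- + H+; let x = [H+] at equilibrium.
Solve x² + 0.0025x − 0.00032 = 0 → x = 1.67 × 10^-2 M
Fraction ionized = 1.67 × 10^-2 / 0.128 = 0.1305 → 13.0%

13.0%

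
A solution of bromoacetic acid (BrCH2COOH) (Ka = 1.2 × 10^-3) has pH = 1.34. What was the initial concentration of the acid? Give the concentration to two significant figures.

[H+] = 10^(-1.34) = 4.57 × 10^-2 M = x
Ka = x²/(C₀ − x) ⇒ C₀ = x + x²/Ka
C₀ = 4.57 × 10^-2 + (4.57 × 10^-2)²/(1.2 × 10^-3) = 1.79 M

C₀ = 1.8 M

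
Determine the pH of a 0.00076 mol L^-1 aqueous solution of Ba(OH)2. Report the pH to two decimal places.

pH = 11.18

Ba(OH)2 is a strong base (each formula unit releases 2 OH-); [OH-] = 0.00152 M.
pOH = -log(0.00152) = 2.82
pH = 14.00 - 2.82 = 11.18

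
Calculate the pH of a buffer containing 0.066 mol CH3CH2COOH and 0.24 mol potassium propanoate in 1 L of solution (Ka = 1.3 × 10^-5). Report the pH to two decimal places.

pKa = −log(1.3 × 10^-5) = 4.886
pH = pKa + log([A⁻]/[HA]) = 4.886 + log(0.24/0.066)
pH = 4.886 + (+0.561) = 5.45

pH = 5.45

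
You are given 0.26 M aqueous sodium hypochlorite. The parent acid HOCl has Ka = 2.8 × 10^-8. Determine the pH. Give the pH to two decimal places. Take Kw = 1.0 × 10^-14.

OCl- is the conjugate base of the weak acid HOCl.
Kb = Kw/Ka = 1.0×10^-14 / 2.8 × 10^-8 = 3.57 × 10^-7
Kb = x²/(0.26 − x) = 3.57 × 10^-7
Since Kb ≪ C₀, x ≈ √(Kb·C₀) = 3.05 × 10^-4 M.
Check: 0.12% ionized — well under 5%, approximation valid.
pOH = −log(3.05 × 10^-4) = 3.52; pH = 14.00 − 3.52 = 10.48

pH = 10.48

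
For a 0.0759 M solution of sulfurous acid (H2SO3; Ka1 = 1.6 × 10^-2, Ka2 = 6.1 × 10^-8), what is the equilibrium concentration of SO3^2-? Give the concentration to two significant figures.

6.1 × 10^-8 M

First ionization gives [H+] ≈ [HSO3-] = 2.78 × 10^-2 M.
Second step: Ka2 = [H+][SO3^2-]/[HSO3-] ≈ [SO3^2-] (since [H+] ≈ [HSO3-]).
So [SO3^2-] ≈ Ka2.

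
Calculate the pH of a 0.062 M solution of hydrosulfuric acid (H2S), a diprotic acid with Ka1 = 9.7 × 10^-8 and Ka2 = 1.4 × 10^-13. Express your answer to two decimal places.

pH = 4.11

Ka1 ≫ Ka2, so treat the first dissociation as the only significant source of H+.
Ka1 = x²/(0.062 − x) = 9.7 × 10^-8
x ≈ √(9.7 × 10^-8 × 0.062) = 7.75 × 10^-5 M
pH = −log(7.75 × 10^-5) = 4.11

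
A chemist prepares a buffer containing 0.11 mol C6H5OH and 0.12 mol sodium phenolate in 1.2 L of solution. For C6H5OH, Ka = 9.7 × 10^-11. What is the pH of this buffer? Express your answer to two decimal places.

pKa = −log(9.7 × 10^-11) = 10.013
pH = pKa + log([A⁻]/[HA]) = 10.013 + log(0.12/0.11)
pH = 10.013 + (+0.038) = 10.05

pH = 10.05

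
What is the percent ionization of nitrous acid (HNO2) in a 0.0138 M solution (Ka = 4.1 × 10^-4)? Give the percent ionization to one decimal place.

HNO2 ⇌ NO2- + H+; let x = [H+] at equilibrium.
Solve x² + 0.00041x − 5.66e-06 = 0 → x = 2.18 × 10^-3 M
Fraction ionized = 2.18 × 10^-3 / 0.0138 = 0.1580 → 15.8%

15.8%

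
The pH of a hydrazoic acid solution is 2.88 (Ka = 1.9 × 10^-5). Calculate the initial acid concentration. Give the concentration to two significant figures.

[H+] = 10^(-2.88) = 1.32 × 10^-3 M = x
Ka = x²/(C₀ − x) ⇒ C₀ = x + x²/Ka
C₀ = 1.32 × 10^-3 + (1.32 × 10^-3)²/(1.9 × 10^-5) = 9.30 × 10^-2 M

C₀ = 9.3 × 10^-2 M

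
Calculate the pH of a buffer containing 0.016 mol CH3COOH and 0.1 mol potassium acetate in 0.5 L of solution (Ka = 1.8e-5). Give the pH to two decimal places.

pKa = −log(1.8 × 10^-5) = 4.745
Henderson–Hasselbalch: pH = pKa + log([CH3COO-]/[CH3COOH]) = 4.745 + log(0.1/0.016)
pH = 4.745 + (+0.796) = 5.54

pH = 5.54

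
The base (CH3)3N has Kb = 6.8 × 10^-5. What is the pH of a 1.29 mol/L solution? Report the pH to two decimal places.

(CH3)3N + H2O ⇌ (CH3)3NH+ + OH-
Let x = [OH-] at equilibrium. Kb = x²/(1.29 − x).
Since Kb ≪ C₀, x ≈ √(Kb·C₀) = 9.37 × 10^-3 M.
(x/C₀ = 0.73% < 5%, so the approximation holds.)
pOH = 2.03, so pH = 14.00 − pOH = 11.97

pH = 11.97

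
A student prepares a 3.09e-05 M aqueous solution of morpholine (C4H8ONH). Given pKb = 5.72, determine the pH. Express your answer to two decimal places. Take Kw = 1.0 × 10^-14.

pH = 8.83

C4H8ONH + H2O ⇌ C4H8ONH2+ + OH-
Kb = 10^(−5.72) = 1.91 × 10^-6
Let x = [OH-] at equilibrium. Kb = x²/(3.09e-05 − x).
x is not negligible relative to C₀; solve x² + 1.91e-06·x − 5.9e-11 = 0.
x = [−1.91e-06 + √(1.91e-06² + 2.36e-10)]/2 = 6.79 × 10^-6 M
pOH = 5.17, so pH = 14.00 − pOH = 8.83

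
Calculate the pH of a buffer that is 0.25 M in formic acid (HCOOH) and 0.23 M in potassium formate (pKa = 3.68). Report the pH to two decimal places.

pH = 3.64

Henderson–Hasselbalch: pH = pKa + log([HCOO-]/[HCOOH]) = 3.68 + log(0.23/0.25)
pH = 3.68 + (-0.036) = 3.64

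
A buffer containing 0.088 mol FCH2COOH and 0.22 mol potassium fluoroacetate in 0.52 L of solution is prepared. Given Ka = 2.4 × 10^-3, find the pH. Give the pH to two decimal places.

pH = 3.02

pKa = −log(2.4 × 10^-3) = 2.620
Henderson–Hasselbalch: pH = pKa + log([FCH2COO-]/[FCH2COOH]) = 2.620 + log(0.22/0.088)
pH = 2.620 + (+0.398) = 3.02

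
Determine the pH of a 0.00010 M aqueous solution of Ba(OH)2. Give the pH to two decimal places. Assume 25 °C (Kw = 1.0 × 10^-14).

Ba(OH)2 is a strong base (each formula unit releases 2 OH-); [OH-] = 0.0002 M.
pOH = -log(0.0002) = 3.70
pH = 14.00 - 3.70 = 10.30

pH = 10.30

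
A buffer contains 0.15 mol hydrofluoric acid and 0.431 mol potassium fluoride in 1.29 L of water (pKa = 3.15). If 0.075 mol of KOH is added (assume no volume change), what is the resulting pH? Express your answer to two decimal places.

pH = 3.98

After neutralization: n(HF) = 0.075 mol, n(F-) = 0.506 mol.
Henderson–Hasselbalch with mole ratio 0.506/0.075: pH = 3.15 + (+0.829)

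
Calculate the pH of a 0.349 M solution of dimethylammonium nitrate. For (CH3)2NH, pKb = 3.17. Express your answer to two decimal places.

pH = 5.64

(CH3)2NH2+ is the conjugate acid of the weak base (CH3)2NH.
Kb = 10^(−3.17) = 6.76 × 10^-4
Ka = Kw/Kb = 1.0×10^-14 / 6.76 × 10^-4 = 1.48 × 10^-11
Ka = [H+]²/(0.349 − [H+]) = 1.48 × 10^-11
Assume [H+] ≪ 0.349: [H+] ≈ √(1.48 × 10^-11 × 0.349) = 2.27 × 10^-6 M
pH = −log[H+] = −log(2.27 × 10^-6) = 5.64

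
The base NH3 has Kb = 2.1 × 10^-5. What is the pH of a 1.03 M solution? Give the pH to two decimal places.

NH3 + H2O ⇌ NH4+ + OH-
Let x = [OH-] at equilibrium. Kb = x²/(1.03 − x).
Neglecting x in the denominator: x = √(2.1 × 10^-5 × 1.03) = 4.65 × 10^-3 M
pOH = −log(4.65 × 10^-3) = 2.33; pH = 14.00 − 2.33 = 11.67

pH = 11.67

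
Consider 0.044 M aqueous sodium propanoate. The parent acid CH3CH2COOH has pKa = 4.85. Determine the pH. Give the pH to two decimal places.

CH3CH2COO- is the conjugate base of the weak acid CH3CH2COOH.
Ka = 10^(−4.85) = 1.41 × 10^-5
Kb = Kw/Ka = 1.0×10^-14 / 1.41 × 10^-5 = 7.09 × 10^-10
Kb = [OH-]²/(0.044 − [OH-]) = 7.09 × 10^-10
Since Kb ≪ C₀, [OH-] ≈ √(Kb·C₀) = 5.59 × 10^-6 M.
([OH-]/C₀ = 0.013% < 5%, so the approximation holds.)
pOH = −log(5.59 × 10^-6) = 5.25; pH = 14.00 − 5.25 = 8.75

pH = 8.75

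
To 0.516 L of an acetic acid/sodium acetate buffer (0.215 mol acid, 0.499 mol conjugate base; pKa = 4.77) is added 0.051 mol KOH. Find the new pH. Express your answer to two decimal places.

OH- converts CH3COOH to CH3COO-: CH3COOH → 0.164 mol, CH3COO- → 0.55 mol.
pH = pKa + log([A⁻]/[HA]) = 4.77 + log(0.55/0.164) = 4.77 +0.526

pH = 5.30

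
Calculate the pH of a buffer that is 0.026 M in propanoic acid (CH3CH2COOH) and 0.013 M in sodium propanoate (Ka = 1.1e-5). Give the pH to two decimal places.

pKa = −log(1.1 × 10^-5) = 4.959
Henderson–Hasselbalch: pH = pKa + log([CH3CH2COO-]/[CH3CH2COOH]) = 4.959 + log(0.013/0.026)
pH = 4.959 + (-0.301) = 4.66

pH = 4.66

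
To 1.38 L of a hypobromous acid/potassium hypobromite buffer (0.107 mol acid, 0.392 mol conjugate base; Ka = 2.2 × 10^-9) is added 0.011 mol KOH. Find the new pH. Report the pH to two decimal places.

After neutralization: n(HOBr) = 0.096 mol, n(OBr-) = 0.403 mol.
pKa = −log(2.2 × 10^-9) = 8.658
pH = pKa + log(n_OBr-/n_HOBr) = 8.658 + log(0.403/0.096) = 8.658 + (+0.623)

pH = 9.28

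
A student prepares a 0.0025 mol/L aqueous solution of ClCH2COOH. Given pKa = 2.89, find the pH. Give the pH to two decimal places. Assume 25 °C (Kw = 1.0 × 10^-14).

pH = 2.90

ClCH2COOH ⇌ ClCH2COO- + H+
Ka = 10^(−2.89) = 1.29 × 10^-3
Ka = [H+]²/(0.0025 − [H+]) = 1.29 × 10^-3
Here C₀/Ka ≈ 1.94, so the small-[H+] approximation fails. Use the quadratic:
[H+] = [−0.00129 + √(0.00129² + 1.29e-05)]/2 = 1.26 × 10^-3 M
pH = −log(1.26 × 10^-3) = 2.90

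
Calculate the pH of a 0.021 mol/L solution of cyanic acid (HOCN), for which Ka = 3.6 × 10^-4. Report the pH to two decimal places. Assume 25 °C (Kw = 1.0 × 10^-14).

HOCN ⇌ OCN- + H+
Ka = x²/(0.021 − x) = 3.6 × 10^-4
Here C₀/Ka ≈ 58.3, so the small-x approximation fails. Use the quadratic:
x = [−0.00036 + √(0.00036² + 3.02e-05)]/2 = 2.58 × 10^-3 M
pH = −log(2.58 × 10^-3) = 2.59

pH = 2.59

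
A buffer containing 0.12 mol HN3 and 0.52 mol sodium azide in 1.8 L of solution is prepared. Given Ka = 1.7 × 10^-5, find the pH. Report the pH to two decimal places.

pKa = −log(1.7 × 10^-5) = 4.770
Using pH = pKa + log([base]/[acid]) with [base]/[acid] = 0.52/0.12:
pH = 4.770 + (+0.637) = 5.41

pH = 5.41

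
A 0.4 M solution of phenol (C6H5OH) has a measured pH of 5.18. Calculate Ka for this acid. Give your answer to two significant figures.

[H+] = 10^(-5.18) = 6.61 × 10^-6 M
At equilibrium [HA] = 0.4 − 6.61 × 10^-6 = 4.00 × 10^-1 M
Ka = [H+][A-]/[HA] = (6.61 × 10^-6)² / 4.00 × 10^-1 = 1.1 × 10^-10

Ka = 1.1 × 10^-10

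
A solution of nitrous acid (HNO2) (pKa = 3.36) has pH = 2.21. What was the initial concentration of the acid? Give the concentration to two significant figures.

[H+] = 10^(-2.21) = 6.17 × 10^-3 M = x
Ka = 10^(−3.36) = 4.37 × 10^-4
Ka = x²/(C₀ − x) ⇒ C₀ = x + x²/Ka
C₀ = 6.17 × 10^-3 + (6.17 × 10^-3)²/(4.37 × 10^-4) = 9.33 × 10^-2 M

C₀ = 9.3 × 10^-2 M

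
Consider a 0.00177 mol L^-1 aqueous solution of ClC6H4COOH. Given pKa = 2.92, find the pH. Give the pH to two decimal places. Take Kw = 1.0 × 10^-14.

pH = 3.01

ClC6H4COOH ⇌ ClC6H4COO- + H+
Ka = 10^(−2.92) = 1.20 × 10^-3
From the ICE table, Ka = [H+]²/(0.00177 − [H+]) = 1.20 × 10^-3.
[H+] is not negligible relative to C₀; solve [H+]² + 0.0012·[H+] − 2.12e-06 = 0.
[H+] = [−0.0012 + √(0.0012² + 8.5e-06)]/2 = 9.76 × 10^-4 M
pH = −log[H+] = −log(9.76 × 10^-4) = 3.01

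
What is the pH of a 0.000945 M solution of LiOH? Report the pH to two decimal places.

LiOH is a strong base; [OH-] = 0.000945 M.
pOH = -log(0.000945) = 3.02
pH = 14.00 - 3.02 = 10.98

pH = 10.98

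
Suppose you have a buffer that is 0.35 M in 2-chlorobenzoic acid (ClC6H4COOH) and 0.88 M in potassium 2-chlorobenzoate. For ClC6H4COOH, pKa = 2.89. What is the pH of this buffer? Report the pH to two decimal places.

pH = 3.29

pH = pKa + log([A⁻]/[HA]) = 2.89 + log(0.88/0.35)
pH = 2.89 + (+0.400) = 3.29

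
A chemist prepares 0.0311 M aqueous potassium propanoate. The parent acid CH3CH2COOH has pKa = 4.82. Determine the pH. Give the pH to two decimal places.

pH = 8.66

CH3CH2COO- is the conjugate base of the weak acid CH3CH2COOH.
Ka = 10^(−4.82) = 1.51 × 10^-5
Kb = Kw/Ka = 1.0×10^-14 / 1.51 × 10^-5 = 6.62 × 10^-10
Let x = [OH-] at equilibrium. Kb = x²/(0.0311 − x).
Neglecting x in the denominator: x = √(6.62 × 10^-10 × 0.0311) = 4.54 × 10^-6 M
(x/C₀ = 0.015% < 5%, so the approximation holds.)
pOH = −log(4.54 × 10^-6) = 5.34; pH = 14.00 − 5.34 = 8.66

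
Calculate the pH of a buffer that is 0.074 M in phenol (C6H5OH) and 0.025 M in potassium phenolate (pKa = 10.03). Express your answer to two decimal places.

pH = 9.56

Using pH = pKa + log([base]/[acid]) with [base]/[acid] = 0.025/0.074:
pH = 10.03 + (-0.471) = 9.56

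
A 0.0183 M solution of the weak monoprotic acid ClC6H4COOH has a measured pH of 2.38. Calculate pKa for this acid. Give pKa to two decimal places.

pKa = 2.91

[H+] = 10^(-2.38) = 4.17 × 10^-3 M
At equilibrium [HA] = 0.0183 − 4.17 × 10^-3 = 1.41 × 10^-2 M
Ka = [H+][A-]/[HA] = (4.17 × 10^-3)² / 1.41 × 10^-2 = 1.23 × 10^-3
pKa = -log(1.23 × 10^-3) = 2.91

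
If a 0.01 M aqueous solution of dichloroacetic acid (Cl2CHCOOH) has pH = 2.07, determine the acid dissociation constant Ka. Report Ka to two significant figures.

Ka = 4.9 × 10^-2

[H+] = 10^(-2.07) = 8.51 × 10^-3 M
At equilibrium [HA] = 0.01 − 8.51 × 10^-3 = 1.49 × 10^-3 M
Ka = [H+][A-]/[HA] = (8.51 × 10^-3)² / 1.49 × 10^-3 = 4.9 × 10^-2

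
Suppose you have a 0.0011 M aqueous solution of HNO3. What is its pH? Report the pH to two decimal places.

HNO3 is a strong acid and dissociates completely, so [H+] = 0.0011 M.
pH = -log(0.0011) = 2.96

pH = 2.96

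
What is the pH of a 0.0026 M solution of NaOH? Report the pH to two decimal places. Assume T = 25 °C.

pH = 11.41

NaOH is a strong base; [OH-] = 0.0026 M.
pOH = -log(0.0026) = 2.59
pH = 14.00 - 2.59 = 11.41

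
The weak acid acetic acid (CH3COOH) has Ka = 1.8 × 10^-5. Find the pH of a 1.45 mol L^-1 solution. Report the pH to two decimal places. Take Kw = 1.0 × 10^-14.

pH = 2.29

CH3COOH ⇌ CH3COO- + H+
From the ICE table, Ka = [H+]²/(1.45 − [H+]) = 1.8 × 10^-5.
Since Ka ≪ C₀, [H+] ≈ √(Ka·C₀) = 5.11 × 10^-3 M.
([H+]/C₀ = 0.35% < 5%, so the approximation holds.)
pH = −log(5.11 × 10^-3) = 2.29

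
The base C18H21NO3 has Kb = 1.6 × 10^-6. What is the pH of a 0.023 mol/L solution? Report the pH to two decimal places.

pH = 10.28

C18H21NO3 + H2O ⇌ C18H22NO3+ + OH-
Let x = [OH-] at equilibrium. Kb = x²/(0.023 − x).
Since Kb ≪ C₀, x ≈ √(Kb·C₀) = 1.92 × 10^-4 M.
Check: 0.83% ionized — well under 5%, approximation valid.
pOH = −log(1.92 × 10^-4) = 3.72; pH = 14.00 − 3.72 = 10.28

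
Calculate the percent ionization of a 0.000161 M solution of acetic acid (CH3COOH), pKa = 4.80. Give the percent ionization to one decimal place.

CH3COOH ⇌ CH3COO- + H+; let x = [H+] at equilibrium.
Ka = 10^(−4.80) = 1.58 × 10^-5
Solve x² + 1.58e-05x − 2.54e-09 = 0 → x = 4.32 × 10^-5 M
Fraction ionized = 4.32 × 10^-5 / 0.000161 = 0.2683 → 26.8%

26.8%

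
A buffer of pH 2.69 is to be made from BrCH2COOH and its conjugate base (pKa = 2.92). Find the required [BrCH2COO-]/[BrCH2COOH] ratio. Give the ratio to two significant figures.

ratio = 0.59

pH = pKa + log(r) ⇒ log(r) = 2.69 − 2.92 = -0.23
r = [BrCH2COO-]/[BrCH2COOH] = 10^(-0.23) = 0.589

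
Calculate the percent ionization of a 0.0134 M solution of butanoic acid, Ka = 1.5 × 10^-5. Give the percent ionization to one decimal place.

3.3%

CH3(CH2)2COOH ⇌ CH3(CH2)2COO- + H+; let x = [H+] at equilibrium.
x ≈ √(Ka·C₀) = √(1.5 × 10^-5 × 0.0134) = 4.48 × 10^-4 M
% ionization = x/C₀ × 100% = 4.48 × 10^-4/0.0134 × 100% = 3.3%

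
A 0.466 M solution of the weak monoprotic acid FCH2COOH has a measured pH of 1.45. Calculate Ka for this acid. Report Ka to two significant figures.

Ka = 2.9 × 10^-3

[H+] = 10^(-1.45) = 3.55 × 10^-2 M
At equilibrium [HA] = 0.466 − 3.55 × 10^-2 = 4.31 × 10^-1 M
Ka = [H+][A-]/[HA] = (3.55 × 10^-2)² / 4.31 × 10^-1 = 2.9 × 10^-3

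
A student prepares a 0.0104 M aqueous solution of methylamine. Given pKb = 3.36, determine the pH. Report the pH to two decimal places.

pH = 11.28

CH3NH2 + H2O ⇌ CH3NH3+ + OH-
Kb = 10^(−3.36) = 4.37 × 10^-4
Kb = [OH-]²/(0.0104 − [OH-]) = 4.37 × 10^-4
The 5% rule fails; solving [OH-]² + Kb·[OH-] − Kb·C₀ = 0 exactly:
[OH-] = (−Kb + √(Kb² + 4·Kb·C₀))/2 = 1.92 × 10^-3 M
pOH = 2.72, so pH = 14.00 − pOH = 11.28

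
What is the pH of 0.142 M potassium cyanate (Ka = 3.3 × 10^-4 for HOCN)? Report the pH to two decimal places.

pH = 8.32

OCN- is the conjugate base of the weak acid HOCN.
Kb = Kw/Ka = 1.0×10^-14 / 3.3 × 10^-4 = 3.03 × 10^-11
Kb = [OH-]²/(0.142 − [OH-]) = 3.03 × 10^-11
Neglecting [OH-] in the denominator: [OH-] = √(3.03 × 10^-11 × 0.142) = 2.07 × 10^-6 M
([OH-]/C₀ = 0.0015% < 5%, so the approximation holds.)
pOH = 5.68, so pH = 14.00 − pOH = 8.32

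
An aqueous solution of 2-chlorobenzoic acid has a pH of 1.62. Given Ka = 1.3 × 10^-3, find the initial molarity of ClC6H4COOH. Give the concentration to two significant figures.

C₀ = 4.7 × 10^-1 M

[H+] = 10^(-1.62) = 2.40 × 10^-2 M = x
Ka = x²/(C₀ − x) ⇒ C₀ = x + x²/Ka
C₀ = 2.40 × 10^-2 + (2.40 × 10^-2)²/(1.3 × 10^-3) = 4.67 × 10^-1 M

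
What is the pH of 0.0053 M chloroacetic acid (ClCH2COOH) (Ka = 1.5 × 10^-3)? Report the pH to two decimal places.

pH = 2.66

ClCH2COOH ⇌ ClCH2COO- + H+
From the ICE table, Ka = [H+]²/(0.0053 − [H+]) = 1.5 × 10^-3.
[H+] is not negligible relative to C₀; solve [H+]² + 0.0015·[H+] − 7.95e-06 = 0.
[H+] = (−Ka + √(Ka² + 4·Ka·C₀))/2 = 2.17 × 10^-3 M
pH = −log[H+] = −log(2.17 × 10^-3) = 2.66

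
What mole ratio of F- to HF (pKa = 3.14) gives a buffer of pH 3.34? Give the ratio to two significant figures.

pH = pKa + log(r) ⇒ log(r) = 3.34 − 3.14 = +0.20
r = [F-]/[HF] = 10^(+0.20) = 1.58

ratio = 1.6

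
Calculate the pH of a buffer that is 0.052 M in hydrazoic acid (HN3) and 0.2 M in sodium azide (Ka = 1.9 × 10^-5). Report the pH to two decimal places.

pKa = −log(1.9 × 10^-5) = 4.721
pH = pKa + log([A⁻]/[HA]) = 4.721 + log(0.2/0.052)
pH = 4.721 + (+0.585) = 5.31

pH = 5.31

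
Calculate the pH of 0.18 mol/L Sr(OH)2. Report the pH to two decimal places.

pH = 13.56

Sr(OH)2 is a strong base (each formula unit releases 2 OH-); [OH-] = 0.36 M.
pOH = -log(0.36) = 0.44
pH = 14.00 - 0.44 = 13.56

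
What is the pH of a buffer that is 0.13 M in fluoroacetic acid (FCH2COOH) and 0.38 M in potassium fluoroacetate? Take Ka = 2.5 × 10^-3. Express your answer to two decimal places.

pKa = −log(2.5 × 10^-3) = 2.602
Henderson–Hasselbalch: pH = pKa + log([FCH2COO-]/[FCH2COOH]) = 2.602 + log(0.38/0.13)
pH = 2.602 + (+0.466) = 3.07

pH = 3.07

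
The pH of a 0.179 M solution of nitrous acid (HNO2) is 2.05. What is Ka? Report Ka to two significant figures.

[H+] = 10^(-2.05) = 8.91 × 10^-3 M
At equilibrium [HA] = 0.179 − 8.91 × 10^-3 = 1.70 × 10^-1 M
Ka = [H+][A-]/[HA] = (8.91 × 10^-3)² / 1.70 × 10^-1 = 4.7 × 10^-4

Ka = 4.7 × 10^-4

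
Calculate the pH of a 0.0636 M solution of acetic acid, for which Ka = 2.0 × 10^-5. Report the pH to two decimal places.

CH3COOH ⇌ CH3COO- + H+
Ka = [H+]²/(0.0636 − [H+]) = 2.0 × 10^-5
Neglecting [H+] in the denominator: [H+] = √(2.0 × 10^-5 × 0.0636) = 1.13 × 10^-3 M
Check: 1.8% ionized — well under 5%, approximation valid.
pH = −log[H+] = −log(1.13 × 10^-3) = 2.95

pH = 2.95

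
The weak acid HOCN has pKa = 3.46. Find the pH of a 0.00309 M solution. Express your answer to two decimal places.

HOCN ⇌ OCN- + H+
Ka = 10^(−3.46) = 3.47 × 10^-4
From the ICE table, Ka = [H+]²/(0.00309 − [H+]) = 3.47 × 10^-4.
Here C₀/Ka ≈ 8.9, so the small-[H+] approximation fails. Use the quadratic:
[H+] = (−Ka + √(Ka² + 4·Ka·C₀))/2 = 8.76 × 10^-4 M
pH = −log[H+] = −log(8.76 × 10^-4) = 3.06

pH = 3.06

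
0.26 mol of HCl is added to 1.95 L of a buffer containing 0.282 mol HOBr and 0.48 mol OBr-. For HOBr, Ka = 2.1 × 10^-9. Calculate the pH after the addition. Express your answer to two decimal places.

pH = 8.29

Added H+ converts OBr- to HOBr: HOBr → 0.542 mol, OBr- → 0.22 mol.
pKa = −log(2.1 × 10^-9) = 8.678
pH = pKa + log([A⁻]/[HA]) = 8.678 + log(0.22/0.542) = 8.678 -0.392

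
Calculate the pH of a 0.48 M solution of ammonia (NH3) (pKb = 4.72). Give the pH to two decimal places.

NH3 + H2O ⇌ NH4+ + OH-
Kb = 10^(−4.72) = 1.91 × 10^-5
Let x = [OH-] at equilibrium. Kb = x²/(0.48 − x).
Neglecting x in the denominator: x = √(1.91 × 10^-5 × 0.48) = 3.03 × 10^-3 M
(x/C₀ = 0.63% < 5%, so the approximation holds.)
pOH = −log(3.03 × 10^-3) = 2.52; pH = 14.00 − 2.52 = 11.48

pH = 11.48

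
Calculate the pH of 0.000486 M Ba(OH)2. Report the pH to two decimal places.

Ba(OH)2 is a strong base (each formula unit releases 2 OH-); [OH-] = 0.000972 M.
pOH = -log(0.000972) = 3.01
pH = 14.00 - 3.01 = 10.99

pH = 10.99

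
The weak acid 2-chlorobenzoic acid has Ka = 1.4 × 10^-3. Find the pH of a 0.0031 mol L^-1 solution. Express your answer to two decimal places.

pH = 2.82

ClC6H4COOH ⇌ ClC6H4COO- + H+
Ka = [H+]²/(0.0031 − [H+]) = 1.4 × 10^-3
[H+] is not negligible relative to C₀; solve [H+]² + 0.0014·[H+] − 4.34e-06 = 0.
[H+] = (−Ka + √(Ka² + 4·Ka·C₀))/2 = 1.50 × 10^-3 M
pH = −log[H+] = −log(1.50 × 10^-3) = 2.82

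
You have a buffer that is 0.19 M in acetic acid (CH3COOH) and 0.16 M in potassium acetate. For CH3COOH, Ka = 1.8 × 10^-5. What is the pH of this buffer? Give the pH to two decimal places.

pKa = −log(1.8 × 10^-5) = 4.745
pH = pKa + log([A⁻]/[HA]) = 4.745 + log(0.16/0.19)
pH = 4.745 + (-0.075) = 4.67

pH = 4.67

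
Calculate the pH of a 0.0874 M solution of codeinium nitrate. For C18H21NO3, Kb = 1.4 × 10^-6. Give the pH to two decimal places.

C18H22NO3+ is the conjugate acid of the weak base C18H21NO3.
Ka = Kw/Kb = 1.0×10^-14 / 1.4 × 10^-6 = 7.14 × 10^-9
From the ICE table, Ka = [H+]²/(0.0874 − [H+]) = 7.14 × 10^-9.
Since Ka ≪ C₀, [H+] ≈ √(Ka·C₀) = 2.50 × 10^-5 M.
([H+]/C₀ = 0.029% < 5%, so the approximation holds.)
pH = −log(2.50 × 10^-5) = 4.60

pH = 4.60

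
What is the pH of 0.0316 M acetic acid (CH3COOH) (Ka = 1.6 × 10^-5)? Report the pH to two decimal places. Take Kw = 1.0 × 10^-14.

pH = 3.15

CH3COOH ⇌ CH3COO- + H+
Let x = [H+] at equilibrium. Ka = x²/(0.0316 − x).
Neglecting x in the denominator: x = √(1.6 × 10^-5 × 0.0316) = 7.11 × 10^-4 M
pH = −log[H+] = −log(7.11 × 10^-4) = 3.15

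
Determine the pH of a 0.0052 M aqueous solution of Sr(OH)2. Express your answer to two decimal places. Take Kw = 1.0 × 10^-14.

Sr(OH)2 is a strong base (each formula unit releases 2 OH-); [OH-] = 0.0104 M.
pOH = -log(0.0104) = 1.98
pH = 14.00 - 1.98 = 12.02

pH = 12.02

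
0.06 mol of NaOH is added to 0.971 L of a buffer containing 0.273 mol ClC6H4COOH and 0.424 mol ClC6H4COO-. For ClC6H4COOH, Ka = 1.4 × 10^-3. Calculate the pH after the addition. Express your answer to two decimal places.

pH = 3.21

OH- converts ClC6H4COOH to ClC6H4COO-: ClC6H4COOH → 0.213 mol, ClC6H4COO- → 0.484 mol.
pKa = −log(1.4 × 10^-3) = 2.854
pH = pKa + log([A⁻]/[HA]) = 2.854 + log(0.484/0.213) = 2.854 +0.356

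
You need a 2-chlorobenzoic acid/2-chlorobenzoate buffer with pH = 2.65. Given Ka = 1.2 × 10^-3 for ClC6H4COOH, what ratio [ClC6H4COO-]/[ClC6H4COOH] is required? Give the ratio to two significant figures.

ratio = 0.54

pKa = -log(1.2 × 10^-3) = 2.921
pH = pKa + log(r) ⇒ log(r) = 2.65 − 2.921 = -0.271
r = [ClC6H4COO-]/[ClC6H4COOH] = 10^(-0.271) = 0.536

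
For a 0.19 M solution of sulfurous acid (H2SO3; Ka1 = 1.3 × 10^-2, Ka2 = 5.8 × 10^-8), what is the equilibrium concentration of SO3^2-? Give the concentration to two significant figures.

5.8 × 10^-8 M

First ionization gives [H+] ≈ [HSO3-] = 4.36 × 10^-2 M.
Second step: Ka2 = [H+][SO3^2-]/[HSO3-] ≈ [SO3^2-] (since [H+] ≈ [HSO3-]).
So [SO3^2-] ≈ Ka2.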